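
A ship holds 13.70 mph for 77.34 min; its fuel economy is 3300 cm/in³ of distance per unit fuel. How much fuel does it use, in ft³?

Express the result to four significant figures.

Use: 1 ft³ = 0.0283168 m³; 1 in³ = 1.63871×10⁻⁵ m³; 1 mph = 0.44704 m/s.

0.4984 ft³

13.70 mph → 6.12445 m/s
77.34 min → 4640.4 s
d = v × t = 6.12445 × 4640.4 = 28419.9 m
3300 cm/in³ → 2.01378×10⁶ m/m³
V = d / (distance per unit fuel) = 28419.9 / 2.01378×10⁶ = 0.0141127 m³
In ft³: 0.0141127 / 0.0283168 = 0.498386 ft³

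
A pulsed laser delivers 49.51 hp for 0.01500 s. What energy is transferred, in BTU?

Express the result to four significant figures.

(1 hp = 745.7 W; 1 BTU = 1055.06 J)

49.51 hp × 745.7 = 36919.6 W
E = P × t = 36919.6 W × 0.015 s = 553.794 J
553.794 J ÷ (1055.06 J/BTU) = 0.524893 BTU

0.5249 BTU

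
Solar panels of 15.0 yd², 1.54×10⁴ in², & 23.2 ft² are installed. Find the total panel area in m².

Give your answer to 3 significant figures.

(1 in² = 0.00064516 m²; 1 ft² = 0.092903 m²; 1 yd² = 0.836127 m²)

15.0 yd² × 0.836127 = 12.5419 m²
1.54×10⁴ in² × 0.00064516 = 9.93546 m²
23.2 ft² × 0.092903 = 2.15535 m²
Total: 12.5419 + 9.93546 + 2.15535 = 24.6327 m²

24.6 m²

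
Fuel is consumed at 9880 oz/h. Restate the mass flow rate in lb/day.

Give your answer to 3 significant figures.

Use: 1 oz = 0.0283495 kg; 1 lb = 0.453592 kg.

1.48×10⁴ lb/day

9880 oz/h × 0.0283495 kg/oz ÷ 3600 s/h = 0.0778036 kg/s
0.0778036 kg/s ÷ 0.453592 kg/lb × 86400 s/day = 14820 lb/day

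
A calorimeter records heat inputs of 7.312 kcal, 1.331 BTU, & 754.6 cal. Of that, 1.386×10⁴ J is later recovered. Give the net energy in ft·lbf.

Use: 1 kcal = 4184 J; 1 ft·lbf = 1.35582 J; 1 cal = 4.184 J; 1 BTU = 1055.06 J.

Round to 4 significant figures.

7.312 kcal × 4184 = 30593.4 J
1.331 BTU × 1055.06 = 1404.28 J
754.6 cal × 4.184 = 3157.25 J
1.386×10⁴ J (already J)
Net: 30593.4 + 1404.28 + 3157.25 − 13860 = 21294.9 J
In ft·lbf: 21294.9 / 1.35582 = 15706.3 ft·lbf

1.571×10⁴ ft·lbf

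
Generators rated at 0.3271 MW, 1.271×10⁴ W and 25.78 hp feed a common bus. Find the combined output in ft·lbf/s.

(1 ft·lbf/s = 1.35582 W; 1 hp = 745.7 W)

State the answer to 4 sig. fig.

2.648×10⁵ ft·lbf/s

0.3271 MW × 1000000 = 327100 W
1.271×10⁴ W (already W)
25.78 hp × 745.7 = 19224.1 W
Total: 327100 + 12710 + 19224.1 = 359034 W
In ft·lbf/s: 359034 / 1.35582 = 264809 ft·lbf/s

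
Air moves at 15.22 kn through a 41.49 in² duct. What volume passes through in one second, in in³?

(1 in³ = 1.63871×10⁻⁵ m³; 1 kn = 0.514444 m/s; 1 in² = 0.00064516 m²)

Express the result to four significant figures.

1.279×10⁴ in³

15.22 kn × 0.514444 = 7.82984 m/s
41.49 in² × 0.00064516 = 0.0267677 m²
V = v × A × t = 7.82984 m/s × 0.0267677 m² × 1 s = 0.209587 m³
0.209587 m³ ÷ (1.63871×10⁻⁵ m³/in³) = 12789.8 in³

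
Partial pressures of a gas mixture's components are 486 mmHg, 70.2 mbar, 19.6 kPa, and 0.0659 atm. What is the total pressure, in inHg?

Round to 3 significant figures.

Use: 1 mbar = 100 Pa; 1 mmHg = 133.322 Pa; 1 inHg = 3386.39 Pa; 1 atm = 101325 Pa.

29.0 inHg

486 mmHg × 133.322 = 64794.5 Pa
70.2 mbar × 100 = 7020 Pa
19.6 kPa × 1000 = 19600 Pa
0.0659 atm × 101325 = 6677.32 Pa
Total: 64794.5 + 7020 + 19600 + 6677.32 = 98091.8 Pa
In inHg: 98091.8 / 3386.39 = 28.9665 inHg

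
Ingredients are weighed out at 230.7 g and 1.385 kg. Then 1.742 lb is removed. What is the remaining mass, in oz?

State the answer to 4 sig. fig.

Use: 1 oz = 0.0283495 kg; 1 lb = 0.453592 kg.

29.12 oz

230.7 g × 0.001 = 0.2307 kg
1.385 kg (already kg)
1.742 lb × 0.453592 = 0.790157 kg
Net: 0.2307 + 1.385 − 0.790157 = 0.825543 kg
In oz: 0.825543 / 0.0283495 = 29.1202 oz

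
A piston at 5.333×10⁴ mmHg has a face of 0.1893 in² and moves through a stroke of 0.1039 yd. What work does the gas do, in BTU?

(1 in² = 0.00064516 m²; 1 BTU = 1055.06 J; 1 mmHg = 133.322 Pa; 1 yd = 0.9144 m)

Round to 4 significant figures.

0.07819 BTU

5.333×10⁴ mmHg → 7.11006×10⁶ Pa
0.1893 in² → 1.22129×10⁻⁴ m²
F = P × A = 7.11006×10⁶ × 1.22129×10⁻⁴ = 868.345 N
0.1039 yd → 0.0950062 m
W = F × d = 868.345 × 0.0950062 = 82.4982 J
In BTU: 82.4982 / 1055.06 = 0.0781929 BTU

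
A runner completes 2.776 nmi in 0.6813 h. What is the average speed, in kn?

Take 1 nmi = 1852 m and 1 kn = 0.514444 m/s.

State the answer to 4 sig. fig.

4.075 kn

2.776 nmi × 1852 → 5141.15 m
0.6813 h × 3600 → 2452.68 s
v = d / t = 5141.15 m / 2452.68 s = 2.09614 m/s
2.09614 m/s ÷ (0.514444 m/s/kn) = 4.07457 kn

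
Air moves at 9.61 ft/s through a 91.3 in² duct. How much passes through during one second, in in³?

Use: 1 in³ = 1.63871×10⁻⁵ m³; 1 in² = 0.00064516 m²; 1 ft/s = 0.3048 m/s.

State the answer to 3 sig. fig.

1.05×10⁴ in³

9.61 ft/s × 0.3048 = 2.92913 m/s
91.3 in² × 0.00064516 = 0.0589031 m²
V = v × A × t = 2.92913 m/s × 0.0589031 m² × 1 s = 0.172535 m³
0.172535 m³ ÷ (1.63871×10⁻⁵ m³/in³) = 10528.7 in³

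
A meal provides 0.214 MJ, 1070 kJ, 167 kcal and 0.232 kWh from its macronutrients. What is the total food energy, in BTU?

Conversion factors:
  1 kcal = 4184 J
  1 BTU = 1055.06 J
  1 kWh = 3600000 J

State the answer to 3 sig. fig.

0.214 MJ × 1000000 = 214000 J
1070 kJ × 1000 = 1.07×10⁶ J
167 kcal × 4184 = 698728 J
0.232 kWh × 3600000 = 835200 J
Total: 214000 + 1.07×10⁶ + 698728 + 835200 = 2.81793×10⁶ J
In BTU: 2.81793×10⁶ / 1055.06 = 2670.87 BTU

2670 BTU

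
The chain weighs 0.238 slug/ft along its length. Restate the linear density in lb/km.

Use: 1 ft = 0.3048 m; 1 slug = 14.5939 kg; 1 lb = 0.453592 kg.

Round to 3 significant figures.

2.51×10⁴ lb/km

0.238 slug/ft × 14.5939 kg/slug ÷ 0.3048 m/ft = 11.3955 kg/m
11.3955 kg/m ÷ 0.453592 kg/lb × 1000 m/km = 25122.8 lb/km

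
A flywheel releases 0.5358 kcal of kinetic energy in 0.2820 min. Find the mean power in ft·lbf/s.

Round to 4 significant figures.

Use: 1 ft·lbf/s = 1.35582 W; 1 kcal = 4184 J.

97.72 ft·lbf/s

0.5358 kcal × 4184 → 2241.79 J
0.2820 min × 60 → 16.92 s
P = E / t = 2241.79 J / 16.92 s = 132.493 W
132.493 W ÷ (1.35582 W/ft·lbf/s) = 97.7217 ft·lbf/s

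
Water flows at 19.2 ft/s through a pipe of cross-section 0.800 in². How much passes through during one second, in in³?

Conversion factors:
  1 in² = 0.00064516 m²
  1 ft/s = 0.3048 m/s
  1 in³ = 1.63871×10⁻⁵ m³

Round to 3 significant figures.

184 in³

19.2 ft/s × 0.3048 → 5.85216 m/s
0.800 in² × 0.00064516 → 5.16128×10⁻⁴ m²
V = v × A × t = 5.85216 m/s × 5.16128×10⁻⁴ m² × 1 s = 0.00302046 m³
0.00302046 m³ ÷ (1.63871×10⁻⁵ m³/in³) = 184.319 in³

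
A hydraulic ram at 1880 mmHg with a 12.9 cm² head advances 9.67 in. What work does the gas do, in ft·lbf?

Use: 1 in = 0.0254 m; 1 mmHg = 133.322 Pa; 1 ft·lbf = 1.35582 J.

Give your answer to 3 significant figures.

1880 mmHg → 250645 Pa
12.9 cm² → 0.00129 m²
F = P × A = 250645 × 0.00129 = 323.332 N
9.67 in → 0.245618 m
W = F × d = 323.332 × 0.245618 = 79.4162 J
In ft·lbf: 79.4162 / 1.35582 = 58.5743 ft·lbf

58.6 ft·lbf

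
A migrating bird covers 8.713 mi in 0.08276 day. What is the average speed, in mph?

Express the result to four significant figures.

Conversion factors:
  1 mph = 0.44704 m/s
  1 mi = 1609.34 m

8.713 mi × 1609.34 = 14022.2 m
0.08276 day × 86400 = 7150.46 s
v = d / t = 14022.2 m / 7150.46 s = 1.96102 m/s
1.96102 m/s ÷ (0.44704 m/s/mph) = 4.38668 mph

4.387 mph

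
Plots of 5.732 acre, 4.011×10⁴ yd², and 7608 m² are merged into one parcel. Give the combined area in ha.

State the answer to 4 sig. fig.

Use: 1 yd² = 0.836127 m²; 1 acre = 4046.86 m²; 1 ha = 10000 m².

5.732 acre × 4046.86 = 23196.6 m²
4.011×10⁴ yd² × 0.836127 = 33537.1 m²
7608 m² (already m²)
Sum: 23196.6 + 33537.1 + 7608 = 64341.7 m²
In ha: 64341.7 / 10000 = 6.43417 ha

6.434 ha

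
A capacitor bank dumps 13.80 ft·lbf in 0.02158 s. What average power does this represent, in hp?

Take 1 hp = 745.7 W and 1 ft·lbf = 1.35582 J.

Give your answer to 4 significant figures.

13.80 ft·lbf × 1.35582 = 18.7103 J
P = E / t = 18.7103 J / 0.02158 s = 867.02 W
867.02 W ÷ (745.7 W/hp) = 1.16269 hp

1.163 hp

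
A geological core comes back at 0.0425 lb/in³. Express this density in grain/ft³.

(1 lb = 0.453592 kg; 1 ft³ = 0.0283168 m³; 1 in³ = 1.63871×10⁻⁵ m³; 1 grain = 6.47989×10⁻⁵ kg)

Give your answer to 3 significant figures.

0.0425 lb/in³ × 0.453592 kg/lb ÷ 1.63871×10⁻⁵ m³/in³ = 1176.39 kg/m³
1176.39 kg/m³ ÷ 6.47989×10⁻⁵ kg/grain × 0.0283168 m³/ft³ = 514077 grain/ft³

5.14×10⁵ grain/ft³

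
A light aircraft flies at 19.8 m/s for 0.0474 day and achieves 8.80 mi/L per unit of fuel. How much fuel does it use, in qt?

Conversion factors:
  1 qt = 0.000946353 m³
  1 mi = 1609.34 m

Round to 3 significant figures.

6.05 qt

0.0474 day → 4095.36 s
d = v × t = 19.8 × 4095.36 = 81088.1 m
8.80 mi/L → 1.41622×10⁷ m/m³
V = d / (distance per unit fuel) = 81088.1 / 1.41622×10⁷ = 0.00572567 m³
In qt: 0.00572567 / 0.000946353 = 6.05025 qt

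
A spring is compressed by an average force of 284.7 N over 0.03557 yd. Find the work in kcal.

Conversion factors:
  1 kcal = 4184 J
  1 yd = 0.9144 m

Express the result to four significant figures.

0.03557 yd × 0.9144 → 0.0325252 m
W = F × d = 284.7 N × 0.0325252 m = 9.25992 J
9.25992 J ÷ (4184 J/kcal) = 0.00221317 kcal

0.002213 kcal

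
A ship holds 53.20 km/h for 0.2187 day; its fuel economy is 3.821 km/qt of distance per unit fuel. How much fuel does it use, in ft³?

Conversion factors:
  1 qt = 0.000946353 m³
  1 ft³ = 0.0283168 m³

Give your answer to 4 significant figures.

2.442 ft³

53.20 km/h → 14.7778 m/s
0.2187 day → 18895.7 s
d = v × t = 14.7778 × 18895.7 = 279237 m
3.821 km/qt → 4.03761×10⁶ m/m³
V = d / (distance per unit fuel) = 279237 / 4.03761×10⁶ = 0.069159 m³
In ft³: 0.069159 / 0.0283168 = 2.44233 ft³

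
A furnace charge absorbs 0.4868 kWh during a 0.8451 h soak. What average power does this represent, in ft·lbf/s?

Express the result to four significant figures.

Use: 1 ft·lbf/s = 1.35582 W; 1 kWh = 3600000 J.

424.9 ft·lbf/s

0.4868 kWh × 3600000 = 1.75248×10⁶ J
0.8451 h × 3600 = 3042.36 s
P = E / t = 1.75248×10⁶ J / 3042.36 s = 576.027 W
576.027 W ÷ (1.35582 W/ft·lbf/s) = 424.855 ft·lbf/s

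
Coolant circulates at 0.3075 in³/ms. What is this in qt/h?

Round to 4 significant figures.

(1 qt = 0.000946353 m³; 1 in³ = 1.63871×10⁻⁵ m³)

1.917×10⁴ qt/h

0.3075 in³/ms × 1.63871×10⁻⁵ m³/in³ ÷ 0.001 s/ms = 0.00503903 m³/s
0.00503903 m³/s ÷ 0.000946353 m³/qt × 3600 s/h = 19168.9 qt/h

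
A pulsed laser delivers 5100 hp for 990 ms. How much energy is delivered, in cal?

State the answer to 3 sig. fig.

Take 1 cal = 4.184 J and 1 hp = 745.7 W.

5100 hp × 745.7 → 3.80307×10⁶ W
990 ms × 0.001 → 0.99 s
E = P × t = 3.80307×10⁶ W × 0.99 s = 3.76504×10⁶ J
3.76504×10⁶ J ÷ (4.184 J/cal) = 899866 cal

9.00×10⁵ cal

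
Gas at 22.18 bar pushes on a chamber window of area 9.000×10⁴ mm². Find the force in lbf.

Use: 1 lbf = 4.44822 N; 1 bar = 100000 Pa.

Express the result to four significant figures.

22.18 bar × 100000 = 2.218×10⁶ Pa
9.000×10⁴ mm² × 10⁻⁶ = 0.09 m²
F = P × A = 2.218×10⁶ Pa × 0.09 m² = 199620 N
199620 N ÷ (4.44822 N/lbf) = 44876.4 lbf

4.488×10⁴ lbf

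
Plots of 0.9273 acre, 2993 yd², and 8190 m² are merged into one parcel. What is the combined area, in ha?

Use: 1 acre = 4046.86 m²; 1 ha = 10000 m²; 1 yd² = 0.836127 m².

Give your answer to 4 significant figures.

1.445 ha

0.9273 acre × 4046.86 = 3752.65 m²
2993 yd² × 0.836127 = 2502.53 m²
8190 m² (already m²)
Combined: 3752.65 + 2502.53 + 8190 = 14445.2 m²
In ha: 14445.2 / 10000 = 1.44452 ha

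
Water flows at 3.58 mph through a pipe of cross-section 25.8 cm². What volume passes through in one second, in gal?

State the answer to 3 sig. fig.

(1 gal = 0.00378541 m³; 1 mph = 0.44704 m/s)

3.58 mph × 0.44704 = 1.6004 m/s
25.8 cm² × 0.0001 = 0.00258 m²
V = v × A × t = 1.6004 m/s × 0.00258 m² × 1 s = 0.00412903 m³
0.00412903 m³ ÷ (0.00378541 m³/gal) = 1.09077 gal

1.09 gal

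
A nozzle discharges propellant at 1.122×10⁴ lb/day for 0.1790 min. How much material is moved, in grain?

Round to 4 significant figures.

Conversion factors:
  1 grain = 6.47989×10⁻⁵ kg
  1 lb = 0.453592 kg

1.122×10⁴ lb/day → 0.058904 kg/s
0.1790 min → 10.74 s
m = ṁ × t = 0.058904 × 10.74 = 0.632629 kg
In grain: 0.632629 / 6.47989×10⁻⁵ = 9762.96 grain

9763 grain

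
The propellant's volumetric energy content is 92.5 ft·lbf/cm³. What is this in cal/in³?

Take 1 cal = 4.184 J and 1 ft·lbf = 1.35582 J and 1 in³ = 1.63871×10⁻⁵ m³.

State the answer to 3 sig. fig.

491 cal/in³

92.5 ft·lbf/cm³ × 1.35582 J/ft·lbf ÷ 10⁻⁶ m³/cm³ = 1.25413×10⁸ J/m³
1.25413×10⁸ J/m³ ÷ 4.184 J/cal × 1.63871×10⁻⁵ m³/in³ = 491.194 cal/in³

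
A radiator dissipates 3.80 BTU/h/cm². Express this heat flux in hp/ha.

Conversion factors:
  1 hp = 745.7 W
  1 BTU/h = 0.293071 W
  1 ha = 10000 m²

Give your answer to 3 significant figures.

1.49×10⁵ hp/ha

3.80 BTU/h/cm² × 0.293071 W/BTU/h ÷ 0.0001 m²/cm² = 11136.7 W/m²
11136.7 W/m² ÷ 745.7 W/hp × 10000 m²/ha = 149346 hp/ha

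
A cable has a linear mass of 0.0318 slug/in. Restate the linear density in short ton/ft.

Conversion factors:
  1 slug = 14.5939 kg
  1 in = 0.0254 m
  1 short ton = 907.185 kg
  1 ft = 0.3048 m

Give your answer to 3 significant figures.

0.0318 slug/in × 14.5939 kg/slug ÷ 0.0254 m/in = 18.2711 kg/m
18.2711 kg/m ÷ 907.185 kg/short ton × 0.3048 m/ft = 0.0061388 short ton/ft

0.00614 short ton/ft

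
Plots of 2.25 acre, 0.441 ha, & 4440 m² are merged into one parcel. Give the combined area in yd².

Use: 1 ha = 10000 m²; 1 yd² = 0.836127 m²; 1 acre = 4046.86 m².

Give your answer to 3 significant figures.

2.15×10⁴ yd²

2.25 acre × 4046.86 → 9105.44 m²
0.441 ha × 10000 → 4410 m²
4440 m² (already m²)
Total: 9105.44 + 4410 + 4440 = 17955.4 m²
In yd²: 17955.4 / 0.836127 = 21474.5 yd²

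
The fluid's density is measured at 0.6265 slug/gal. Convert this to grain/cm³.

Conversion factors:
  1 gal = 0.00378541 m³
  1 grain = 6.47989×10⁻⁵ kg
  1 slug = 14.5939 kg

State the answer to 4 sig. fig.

0.6265 slug/gal × 14.5939 kg/slug ÷ 0.00378541 m³/gal = 2415.35 kg/m³
2415.35 kg/m³ ÷ 6.47989×10⁻⁵ kg/grain × 10⁻⁶ m³/cm³ = 37.2746 grain/cm³

37.27 grain/cm³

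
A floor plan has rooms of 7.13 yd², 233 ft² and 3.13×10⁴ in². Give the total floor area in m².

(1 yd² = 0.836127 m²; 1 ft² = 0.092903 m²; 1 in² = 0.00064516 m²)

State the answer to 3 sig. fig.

7.13 yd² × 0.836127 → 5.96159 m²
233 ft² × 0.092903 → 21.6464 m²
3.13×10⁴ in² × 0.00064516 → 20.1935 m²
Total: 5.96159 + 21.6464 + 20.1935 = 47.8015 m²

47.8 m²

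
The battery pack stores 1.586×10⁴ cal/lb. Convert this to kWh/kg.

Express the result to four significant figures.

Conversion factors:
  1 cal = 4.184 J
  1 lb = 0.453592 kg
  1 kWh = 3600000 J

0.04064 kWh/kg

1.586×10⁴ cal/lb × 4.184 J/cal ÷ 0.453592 kg/lb = 146295 J/kg
146295 J/kg ÷ 3600000 J/kWh = 0.0406375 kWh/kg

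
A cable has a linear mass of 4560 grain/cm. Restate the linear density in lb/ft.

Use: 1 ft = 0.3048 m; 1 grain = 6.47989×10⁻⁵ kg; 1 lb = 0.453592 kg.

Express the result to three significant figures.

4560 grain/cm × 6.47989×10⁻⁵ kg/grain ÷ 0.01 m/cm = 29.5483 kg/m
29.5483 kg/m ÷ 0.453592 kg/lb × 0.3048 m/ft = 19.8556 lb/ft

19.9 lb/ft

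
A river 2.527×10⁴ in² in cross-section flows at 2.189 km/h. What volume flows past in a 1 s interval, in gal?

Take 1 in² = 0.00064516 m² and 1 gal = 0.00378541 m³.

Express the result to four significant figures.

2619 gal

2.189 km/h × (1/3.6) = 0.608056 m/s
2.527×10⁴ in² × 0.00064516 = 16.3032 m²
V = v × A × t = 0.608056 m/s × 16.3032 m² × 1 s = 9.91326 m³
9.91326 m³ ÷ (0.00378541 m³/gal) = 2618.81 gal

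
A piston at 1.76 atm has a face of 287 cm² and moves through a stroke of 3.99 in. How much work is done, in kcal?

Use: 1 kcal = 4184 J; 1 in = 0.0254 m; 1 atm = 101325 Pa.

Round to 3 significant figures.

1.76 atm → 178332 Pa
287 cm² → 0.0287 m²
F = P × A = 178332 × 0.0287 = 5118.13 N
3.99 in → 0.101346 m
W = F × d = 5118.13 × 0.101346 = 518.702 J
In kcal: 518.702 / 4184 = 0.123973 kcal

0.124 kcal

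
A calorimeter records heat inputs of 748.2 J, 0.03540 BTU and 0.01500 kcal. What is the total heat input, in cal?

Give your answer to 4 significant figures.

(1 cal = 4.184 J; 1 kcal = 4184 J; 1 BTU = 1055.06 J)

202.8 cal

748.2 J (already J)
0.03540 BTU × 1055.06 = 37.3491 J
0.01500 kcal × 4184 = 62.76 J
Total: 748.2 + 37.3491 + 62.76 = 848.309 J
In cal: 848.309 / 4.184 = 202.751 cal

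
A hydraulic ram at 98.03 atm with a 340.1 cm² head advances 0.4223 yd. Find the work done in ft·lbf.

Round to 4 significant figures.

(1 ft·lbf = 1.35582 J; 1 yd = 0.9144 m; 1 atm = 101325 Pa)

98.03 atm → 9.93289×10⁶ Pa
340.1 cm² → 0.03401 m²
F = P × A = 9.93289×10⁶ × 0.03401 = 337818 N
0.4223 yd → 0.386151 m
W = F × d = 337818 × 0.386151 = 130449 J
In ft·lbf: 130449 / 1.35582 = 96214.1 ft·lbf

9.621×10⁴ ft·lbf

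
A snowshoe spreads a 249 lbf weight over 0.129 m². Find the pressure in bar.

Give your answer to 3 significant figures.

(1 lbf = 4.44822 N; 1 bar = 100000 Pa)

0.0859 bar

249 lbf × 4.44822 → 1107.61 N
P = F / A = 1107.61 N / 0.129 m² = 8586.12 Pa
8586.12 Pa ÷ (100000 Pa/bar) = 0.0858612 bar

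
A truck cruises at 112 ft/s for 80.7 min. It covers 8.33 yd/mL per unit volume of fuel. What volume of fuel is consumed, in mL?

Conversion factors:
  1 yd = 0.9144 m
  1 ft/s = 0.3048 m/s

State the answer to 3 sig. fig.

112 ft/s → 34.1376 m/s
80.7 min → 4842 s
d = v × t = 34.1376 × 4842 = 165294 m
8.33 yd/mL → 7.61695×10⁶ m/m³
V = d / (distance per unit fuel) = 165294 / 7.61695×10⁶ = 0.0217008 m³
In mL: 0.0217008 / 10⁻⁶ = 21700.8 mL

2.17×10⁴ mL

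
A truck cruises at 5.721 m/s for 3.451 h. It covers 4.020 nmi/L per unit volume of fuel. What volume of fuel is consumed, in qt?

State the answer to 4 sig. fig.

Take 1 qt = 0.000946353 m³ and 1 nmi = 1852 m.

10.09 qt

3.451 h → 12423.6 s
d = v × t = 5.721 × 12423.6 = 71075.4 m
4.020 nmi/L → 7.44504×10⁶ m/m³
V = d / (distance per unit fuel) = 71075.4 / 7.44504×10⁶ = 0.00954668 m³
In qt: 0.00954668 / 0.000946353 = 10.0879 qt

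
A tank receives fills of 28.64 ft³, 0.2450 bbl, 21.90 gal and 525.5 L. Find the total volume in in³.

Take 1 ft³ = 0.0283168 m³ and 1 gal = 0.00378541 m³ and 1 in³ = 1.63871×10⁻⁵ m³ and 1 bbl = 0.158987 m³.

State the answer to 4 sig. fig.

8.899×10⁴ in³

28.64 ft³ × 0.0283168 = 0.810993 m³
0.2450 bbl × 0.158987 = 0.0389518 m³
21.90 gal × 0.00378541 = 0.0829005 m³
525.5 L × 0.001 = 0.5255 m³
Sum: 0.810993 + 0.0389518 + 0.0829005 + 0.5255 = 1.45835 m³
In in³: 1.45835 / 1.63871×10⁻⁵ = 88993.8 in³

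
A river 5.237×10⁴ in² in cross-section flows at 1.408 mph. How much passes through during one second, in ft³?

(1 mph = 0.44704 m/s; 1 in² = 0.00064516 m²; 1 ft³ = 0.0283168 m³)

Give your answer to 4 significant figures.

1.408 mph × 0.44704 = 0.629432 m/s
5.237×10⁴ in² × 0.00064516 = 33.787 m²
V = v × A × t = 0.629432 m/s × 33.787 m² × 1 s = 21.2666 m³
21.2666 m³ ÷ (0.0283168 m³/ft³) = 751.024 ft³

751.0 ft³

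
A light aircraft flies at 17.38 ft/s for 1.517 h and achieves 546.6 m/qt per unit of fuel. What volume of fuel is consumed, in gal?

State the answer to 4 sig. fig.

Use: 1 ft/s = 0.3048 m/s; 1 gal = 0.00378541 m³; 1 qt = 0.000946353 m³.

13.23 gal

17.38 ft/s → 5.29742 m/s
1.517 h → 5461.2 s
d = v × t = 5.29742 × 5461.2 = 28930.3 m
546.6 m/qt → 577586 m/m³
V = d / (distance per unit fuel) = 28930.3 / 577586 = 0.0500883 m³
In gal: 0.0500883 / 0.00378541 = 13.2319 gal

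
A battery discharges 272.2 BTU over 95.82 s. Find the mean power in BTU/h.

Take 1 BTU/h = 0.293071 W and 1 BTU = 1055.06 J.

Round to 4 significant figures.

1.023×10⁴ BTU/h

272.2 BTU × 1055.06 = 287187 J
P = E / t = 287187 J / 95.82 s = 2997.15 W
2997.15 W ÷ (0.293071 W/BTU/h) = 10226.7 BTU/h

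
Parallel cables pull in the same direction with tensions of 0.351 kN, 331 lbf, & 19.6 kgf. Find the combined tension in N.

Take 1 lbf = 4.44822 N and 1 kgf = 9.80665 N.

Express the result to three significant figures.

2020 N

0.351 kN × 1000 → 351 N
331 lbf × 4.44822 → 1472.36 N
19.6 kgf × 9.80665 → 192.21 N
Sum: 351 + 1472.36 + 192.21 = 2015.57 N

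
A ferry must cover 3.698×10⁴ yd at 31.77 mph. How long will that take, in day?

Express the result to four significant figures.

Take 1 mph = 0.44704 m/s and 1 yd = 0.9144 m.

3.698×10⁴ yd × 0.9144 = 33814.5 m
31.77 mph × 0.44704 = 14.2025 m/s
t = d / v = 33814.5 m / 14.2025 m/s = 2380.88 s
2380.88 s ÷ (86400 s/day) = 0.0275565 day

0.02756 day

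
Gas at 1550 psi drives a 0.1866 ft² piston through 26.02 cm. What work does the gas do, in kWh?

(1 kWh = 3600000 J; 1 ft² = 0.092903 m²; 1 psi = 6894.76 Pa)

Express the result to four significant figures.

0.01339 kWh

1550 psi → 1.06869×10⁷ Pa
0.1866 ft² → 0.0173357 m²
F = P × A = 1.06869×10⁷ × 0.0173357 = 185265 N
26.02 cm → 0.2602 m
W = F × d = 185265 × 0.2602 = 48206 J
In kWh: 48206 / 3600000 = 0.0133906 kWh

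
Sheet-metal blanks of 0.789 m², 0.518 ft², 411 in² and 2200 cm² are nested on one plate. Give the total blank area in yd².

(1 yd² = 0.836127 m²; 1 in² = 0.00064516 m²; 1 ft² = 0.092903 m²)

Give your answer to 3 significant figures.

1.58 yd²

0.789 m² (already m²)
0.518 ft² × 0.092903 = 0.0481238 m²
411 in² × 0.00064516 = 0.265161 m²
2200 cm² × 0.0001 = 0.22 m²
Sum: 0.789 + 0.0481238 + 0.265161 + 0.22 = 1.32228 m²
In yd²: 1.32228 / 0.836127 = 1.58143 yd²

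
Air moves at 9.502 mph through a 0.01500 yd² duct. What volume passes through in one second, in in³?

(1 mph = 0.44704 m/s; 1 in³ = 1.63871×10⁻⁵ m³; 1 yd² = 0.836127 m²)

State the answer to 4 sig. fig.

9.502 mph × 0.44704 → 4.24777 m/s
0.01500 yd² × 0.836127 → 0.0125419 m²
V = v × A × t = 4.24777 m/s × 0.0125419 m² × 1 s = 0.0532751 m³
0.0532751 m³ ÷ (1.63871×10⁻⁵ m³/in³) = 3251.04 in³

3251 in³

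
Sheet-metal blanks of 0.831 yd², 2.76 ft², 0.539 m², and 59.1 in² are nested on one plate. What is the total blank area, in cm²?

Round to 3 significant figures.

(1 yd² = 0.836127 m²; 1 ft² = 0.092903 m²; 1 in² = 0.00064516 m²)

1.53×10⁴ cm²

0.831 yd² × 0.836127 = 0.694822 m²
2.76 ft² × 0.092903 = 0.256412 m²
0.539 m² (already m²)
59.1 in² × 0.00064516 = 0.038129 m²
Combined: 0.694822 + 0.256412 + 0.539 + 0.038129 = 1.52836 m²
In cm²: 1.52836 / 0.0001 = 15283.6 cm²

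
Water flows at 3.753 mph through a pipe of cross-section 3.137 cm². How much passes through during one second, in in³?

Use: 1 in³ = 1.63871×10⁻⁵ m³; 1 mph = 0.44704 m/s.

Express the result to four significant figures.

32.12 in³

3.753 mph × 0.44704 → 1.67774 m/s
3.137 cm² × 0.0001 → 3.137×10⁻⁴ m²
V = v × A × t = 1.67774 m/s × 3.137×10⁻⁴ m² × 1 s = 5.26307×10⁻⁴ m³
5.26307×10⁻⁴ m³ ÷ (1.63871×10⁻⁵ m³/in³) = 32.1172 in³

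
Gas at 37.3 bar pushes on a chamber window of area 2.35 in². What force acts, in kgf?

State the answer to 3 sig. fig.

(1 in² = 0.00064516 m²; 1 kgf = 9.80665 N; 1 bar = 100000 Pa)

577 kgf

37.3 bar × 100000 = 3.73×10⁶ Pa
2.35 in² × 0.00064516 = 0.00151613 m²
F = P × A = 3.73×10⁶ Pa × 0.00151613 m² = 5655.16 N
5655.16 N ÷ (9.80665 N/kgf) = 576.666 kgf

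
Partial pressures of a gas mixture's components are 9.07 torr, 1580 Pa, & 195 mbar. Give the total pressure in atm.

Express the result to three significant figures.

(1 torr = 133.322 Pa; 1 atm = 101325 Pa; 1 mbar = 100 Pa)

0.220 atm

9.07 torr × 133.322 → 1209.23 Pa
1580 Pa (already Pa)
195 mbar × 100 → 19500 Pa
Total: 1209.23 + 1580 + 19500 = 22289.2 Pa
In atm: 22289.2 / 101325 = 0.219977 atm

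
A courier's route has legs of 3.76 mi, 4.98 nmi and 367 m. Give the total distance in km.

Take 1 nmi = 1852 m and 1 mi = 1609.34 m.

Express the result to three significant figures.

15.6 km

3.76 mi × 1609.34 = 6051.12 m
4.98 nmi × 1852 = 9222.96 m
367 m (already m)
Sum: 6051.12 + 9222.96 + 367 = 15641.1 m
In km: 15641.1 / 1000 = 15.6411 km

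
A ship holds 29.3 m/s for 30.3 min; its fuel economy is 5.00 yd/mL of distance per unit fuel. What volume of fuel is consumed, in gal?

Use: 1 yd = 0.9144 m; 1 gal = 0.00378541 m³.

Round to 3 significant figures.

30.3 min → 1818 s
d = v × t = 29.3 × 1818 = 53267.4 m
5.00 yd/mL → 4.572×10⁶ m/m³
V = d / (distance per unit fuel) = 53267.4 / 4.572×10⁶ = 0.0116508 m³
In gal: 0.0116508 / 0.00378541 = 3.07782 gal

3.08 gal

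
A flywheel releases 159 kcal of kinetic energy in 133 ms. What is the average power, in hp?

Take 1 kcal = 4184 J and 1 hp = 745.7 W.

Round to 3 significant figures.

159 kcal × 4184 → 665256 J
133 ms × 0.001 → 0.133 s
P = E / t = 665256 J / 0.133 s = 5.00192×10⁶ W
5.00192×10⁶ W ÷ (745.7 W/hp) = 6707.68 hp

6710 hp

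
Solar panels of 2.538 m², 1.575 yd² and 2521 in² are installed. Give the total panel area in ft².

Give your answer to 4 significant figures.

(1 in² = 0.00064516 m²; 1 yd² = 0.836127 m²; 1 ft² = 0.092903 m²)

2.538 m² (already m²)
1.575 yd² × 0.836127 = 1.3169 m²
2521 in² × 0.00064516 = 1.62645 m²
Total: 2.538 + 1.3169 + 1.62645 = 5.48135 m²
In ft²: 5.48135 / 0.092903 = 59.0008 ft²

59.00 ft²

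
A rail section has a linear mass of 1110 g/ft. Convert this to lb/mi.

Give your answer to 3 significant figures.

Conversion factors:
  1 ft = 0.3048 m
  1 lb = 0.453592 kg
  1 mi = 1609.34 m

1110 g/ft × 0.001 kg/g ÷ 0.3048 m/ft = 3.64173 kg/m
3.64173 kg/m ÷ 0.453592 kg/lb × 1609.34 m/mi = 12920.8 lb/mi

1.29×10⁴ lb/mi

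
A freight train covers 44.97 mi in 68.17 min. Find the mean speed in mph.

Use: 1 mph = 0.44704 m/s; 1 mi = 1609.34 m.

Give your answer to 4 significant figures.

44.97 mi × 1609.34 = 72372 m
68.17 min × 60 = 4090.2 s
v = d / t = 72372 m / 4090.2 s = 17.694 m/s
17.694 m/s ÷ (0.44704 m/s/mph) = 39.5804 mph

39.58 mph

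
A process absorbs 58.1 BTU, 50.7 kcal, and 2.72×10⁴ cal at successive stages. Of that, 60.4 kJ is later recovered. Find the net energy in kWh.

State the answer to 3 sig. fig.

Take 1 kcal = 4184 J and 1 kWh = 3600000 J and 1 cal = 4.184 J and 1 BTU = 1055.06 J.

58.1 BTU × 1055.06 → 61299 J
50.7 kcal × 4184 → 212129 J
2.72×10⁴ cal × 4.184 → 113805 J
60.4 kJ × 1000 → 60400 J
Sum: 61299 + 212129 + 113805 − 60400 = 326833 J
In kWh: 326833 / 3600000 = 0.0907869 kWh

0.0908 kWh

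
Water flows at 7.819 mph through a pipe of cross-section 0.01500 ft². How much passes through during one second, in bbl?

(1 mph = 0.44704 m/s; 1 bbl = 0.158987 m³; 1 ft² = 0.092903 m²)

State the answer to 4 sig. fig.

0.03064 bbl

7.819 mph × 0.44704 → 3.49541 m/s
0.01500 ft² × 0.092903 → 0.00139354 m²
V = v × A × t = 3.49541 m/s × 0.00139354 m² × 1 s = 0.00487099 m³
0.00487099 m³ ÷ (0.158987 m³/bbl) = 0.0306377 bbl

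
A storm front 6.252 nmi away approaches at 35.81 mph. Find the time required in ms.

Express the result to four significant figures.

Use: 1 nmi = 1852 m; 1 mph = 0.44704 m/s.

6.252 nmi × 1852 → 11578.7 m
35.81 mph × 0.44704 → 16.0085 m/s
t = d / v = 11578.7 m / 16.0085 m/s = 723.285 s
723.285 s ÷ (0.001 s/ms) = 723285 ms

7.233×10⁵ ms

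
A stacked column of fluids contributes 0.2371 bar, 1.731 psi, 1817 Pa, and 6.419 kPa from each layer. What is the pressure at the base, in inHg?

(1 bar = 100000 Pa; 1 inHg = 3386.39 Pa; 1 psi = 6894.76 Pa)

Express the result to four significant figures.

12.96 inHg

0.2371 bar × 100000 = 23710 Pa
1.731 psi × 6894.76 = 11934.8 Pa
1817 Pa (already Pa)
6.419 kPa × 1000 = 6419 Pa
Sum: 23710 + 11934.8 + 1817 + 6419 = 43880.8 Pa
In inHg: 43880.8 / 3386.39 = 12.958 inHg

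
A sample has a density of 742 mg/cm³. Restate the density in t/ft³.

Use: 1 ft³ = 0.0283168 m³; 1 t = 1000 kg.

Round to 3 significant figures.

742 mg/cm³ × 10⁻⁶ kg/mg ÷ 10⁻⁶ m³/cm³ = 742 kg/m³
742 kg/m³ ÷ 1000 kg/t × 0.0283168 m³/ft³ = 0.0210111 t/ft³

0.0210 t/ft³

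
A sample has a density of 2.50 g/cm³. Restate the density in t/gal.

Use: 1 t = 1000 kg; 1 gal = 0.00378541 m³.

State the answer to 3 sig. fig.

2.50 g/cm³ × 0.001 kg/g ÷ 10⁻⁶ m³/cm³ = 2500 kg/m³
2500 kg/m³ ÷ 1000 kg/t × 0.00378541 m³/gal = 0.00946352 t/gal

0.00946 t/gal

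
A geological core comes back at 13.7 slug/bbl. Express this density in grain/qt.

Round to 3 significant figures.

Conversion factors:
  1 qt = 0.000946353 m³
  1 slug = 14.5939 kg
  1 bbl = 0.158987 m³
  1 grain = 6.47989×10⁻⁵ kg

1.84×10⁴ grain/qt

13.7 slug/bbl × 14.5939 kg/slug ÷ 0.158987 m³/bbl = 1257.56 kg/m³
1257.56 kg/m³ ÷ 6.47989×10⁻⁵ kg/grain × 0.000946353 m³/qt = 18366 grain/qt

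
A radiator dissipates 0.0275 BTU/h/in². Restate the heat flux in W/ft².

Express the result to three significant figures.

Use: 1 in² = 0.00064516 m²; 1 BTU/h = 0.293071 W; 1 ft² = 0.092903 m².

1.16 W/ft²

0.0275 BTU/h/in² × 0.293071 W/BTU/h ÷ 0.00064516 m²/in² = 12.4922 W/m²
12.4922 W/m² × 0.092903 m²/ft² = 1.16056 W/ft²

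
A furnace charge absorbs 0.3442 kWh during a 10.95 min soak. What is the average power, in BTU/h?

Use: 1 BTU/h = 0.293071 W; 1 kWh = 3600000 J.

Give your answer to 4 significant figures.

6435 BTU/h

0.3442 kWh × 3600000 → 1.23912×10⁶ J
10.95 min × 60 → 657 s
P = E / t = 1.23912×10⁶ J / 657 s = 1886.03 W
1886.03 W ÷ (0.293071 W/BTU/h) = 6435.4 BTU/h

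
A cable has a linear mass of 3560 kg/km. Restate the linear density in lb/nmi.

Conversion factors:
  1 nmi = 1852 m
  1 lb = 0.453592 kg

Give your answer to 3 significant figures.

1.45×10⁴ lb/nmi

3560 kg/km ÷ 1000 m/km = 3.56 kg/m
3.56 kg/m ÷ 0.453592 kg/lb × 1852 m/nmi = 14535.4 lb/nmi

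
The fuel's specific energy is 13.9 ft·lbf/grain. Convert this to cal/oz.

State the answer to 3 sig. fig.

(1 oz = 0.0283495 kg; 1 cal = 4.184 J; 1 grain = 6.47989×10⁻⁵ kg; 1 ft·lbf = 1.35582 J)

1970 cal/oz

13.9 ft·lbf/grain × 1.35582 J/ft·lbf ÷ 6.47989×10⁻⁵ kg/grain = 290837 J/kg
290837 J/kg ÷ 4.184 J/cal × 0.0283495 kg/oz = 1970.62 cal/oz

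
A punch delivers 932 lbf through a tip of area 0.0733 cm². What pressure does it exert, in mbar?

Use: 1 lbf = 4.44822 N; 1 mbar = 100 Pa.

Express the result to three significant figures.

5.66×10⁶ mbar

932 lbf × 4.44822 → 4145.74 N
0.0733 cm² × 0.0001 → 7.33×10⁻⁶ m²
P = F / A = 4145.74 N / 7.33×10⁻⁶ m² = 5.65585×10⁸ Pa
5.65585×10⁸ Pa ÷ (100 Pa/mbar) = 5.65585×10⁶ mbar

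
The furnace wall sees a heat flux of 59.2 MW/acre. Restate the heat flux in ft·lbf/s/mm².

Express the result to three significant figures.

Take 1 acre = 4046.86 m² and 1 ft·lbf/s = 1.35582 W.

0.0108 ft·lbf/s/mm²

59.2 MW/acre × 1000000 W/MW ÷ 4046.86 m²/acre = 14628.6 W/m²
14628.6 W/m² ÷ 1.35582 W/ft·lbf/s × 10⁻⁶ m²/mm² = 0.0107895 ft·lbf/s/mm²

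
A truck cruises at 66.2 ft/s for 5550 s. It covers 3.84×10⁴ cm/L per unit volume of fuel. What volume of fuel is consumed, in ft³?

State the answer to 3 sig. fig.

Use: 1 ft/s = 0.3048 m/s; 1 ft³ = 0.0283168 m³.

10.3 ft³

66.2 ft/s → 20.1778 m/s
d = v × t = 20.1778 × 5550 = 111987 m
3.84×10⁴ cm/L → 384000 m/m³
V = d / (distance per unit fuel) = 111987 / 384000 = 0.291633 m³
In ft³: 0.291633 / 0.0283168 = 10.2989 ft³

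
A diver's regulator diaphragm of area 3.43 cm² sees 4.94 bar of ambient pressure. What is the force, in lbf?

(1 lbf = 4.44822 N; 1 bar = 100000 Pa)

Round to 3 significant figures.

38.1 lbf

4.94 bar × 100000 → 494000 Pa
3.43 cm² × 0.0001 → 3.43×10⁻⁴ m²
F = P × A = 494000 Pa × 3.43×10⁻⁴ m² = 169.442 N
169.442 N ÷ (4.44822 N/lbf) = 38.0921 lbf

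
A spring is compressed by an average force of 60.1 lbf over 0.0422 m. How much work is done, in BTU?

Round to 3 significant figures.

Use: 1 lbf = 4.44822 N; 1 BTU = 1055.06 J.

60.1 lbf × 4.44822 → 267.338 N
W = F × d = 267.338 N × 0.0422 m = 11.2817 J
11.2817 J ÷ (1055.06 J/BTU) = 0.0106929 BTU

0.0107 BTU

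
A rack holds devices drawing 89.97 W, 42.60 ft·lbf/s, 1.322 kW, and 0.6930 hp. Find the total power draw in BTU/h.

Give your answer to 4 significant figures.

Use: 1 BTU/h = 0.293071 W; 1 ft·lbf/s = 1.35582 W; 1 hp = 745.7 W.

89.97 W (already W)
42.60 ft·lbf/s × 1.35582 → 57.7579 W
1.322 kW × 1000 → 1322 W
0.6930 hp × 745.7 → 516.77 W
Combined: 89.97 + 57.7579 + 1322 + 516.77 = 1986.5 W
In BTU/h: 1986.5 / 0.293071 = 6778.22 BTU/h

6778 BTU/h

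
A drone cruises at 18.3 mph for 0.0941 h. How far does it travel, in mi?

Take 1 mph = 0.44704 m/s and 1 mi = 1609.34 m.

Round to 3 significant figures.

18.3 mph × 0.44704 = 8.18083 m/s
0.0941 h × 3600 = 338.76 s
d = v × t = 8.18083 m/s × 338.76 s = 2771.34 m
2771.34 m ÷ (1609.34 m/mi) = 1.72204 mi

1.72 mi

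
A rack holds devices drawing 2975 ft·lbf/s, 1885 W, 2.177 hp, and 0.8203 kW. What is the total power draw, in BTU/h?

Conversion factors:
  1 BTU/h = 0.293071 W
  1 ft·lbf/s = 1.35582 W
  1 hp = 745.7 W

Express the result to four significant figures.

2975 ft·lbf/s × 1.35582 → 4033.56 W
1885 W (already W)
2.177 hp × 745.7 → 1623.39 W
0.8203 kW × 1000 → 820.3 W
Combined: 4033.56 + 1885 + 1623.39 + 820.3 = 8362.25 W
In BTU/h: 8362.25 / 0.293071 = 28533.2 BTU/h

2.853×10⁴ BTU/h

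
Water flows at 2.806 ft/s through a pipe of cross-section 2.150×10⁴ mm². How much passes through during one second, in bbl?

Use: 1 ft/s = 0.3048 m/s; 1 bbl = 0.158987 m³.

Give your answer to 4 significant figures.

2.806 ft/s × 0.3048 = 0.855269 m/s
2.150×10⁴ mm² × 10⁻⁶ = 0.0215 m²
V = v × A × t = 0.855269 m/s × 0.0215 m² × 1 s = 0.0183883 m³
0.0183883 m³ ÷ (0.158987 m³/bbl) = 0.115659 bbl

0.1157 bbl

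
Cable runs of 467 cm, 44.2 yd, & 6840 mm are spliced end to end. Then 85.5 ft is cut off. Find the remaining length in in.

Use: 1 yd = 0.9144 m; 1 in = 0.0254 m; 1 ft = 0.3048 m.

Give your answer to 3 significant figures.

467 cm × 0.01 = 4.67 m
44.2 yd × 0.9144 = 40.4165 m
6840 mm × 0.001 = 6.84 m
85.5 ft × 0.3048 = 26.0604 m
Result: 4.67 + 40.4165 + 6.84 − 26.0604 = 25.8661 m
In in: 25.8661 / 0.0254 = 1018.35 in

1020 in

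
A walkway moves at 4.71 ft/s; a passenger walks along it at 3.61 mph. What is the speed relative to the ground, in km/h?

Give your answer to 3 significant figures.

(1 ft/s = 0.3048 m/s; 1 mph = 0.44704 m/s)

4.71 ft/s × 0.3048 = 1.43561 m/s
3.61 mph × 0.44704 = 1.61381 m/s
Combined: 1.43561 + 1.61381 = 3.04942 m/s
In km/h: 3.04942 / (1/3.6) = 10.9779 km/h

11.0 km/h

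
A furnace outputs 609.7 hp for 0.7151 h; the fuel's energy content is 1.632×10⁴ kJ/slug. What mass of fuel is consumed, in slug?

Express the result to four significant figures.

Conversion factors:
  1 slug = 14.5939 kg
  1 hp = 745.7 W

609.7 hp → 454653 W
0.7151 h → 2574.36 s
E = P × t = 454653 × 2574.36 = 1.17044×10⁹ J
1.632×10⁴ kJ/slug → 1.11828×10⁶ J/kg
m = E / e_s = 1.17044×10⁹ / 1.11828×10⁶ = 1046.64 kg
In slug: 1046.64 / 14.5939 = 71.7176 slug

71.72 slug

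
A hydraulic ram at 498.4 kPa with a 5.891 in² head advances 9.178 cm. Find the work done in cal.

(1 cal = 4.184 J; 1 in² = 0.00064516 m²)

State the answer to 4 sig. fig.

41.55 cal

498.4 kPa → 498400 Pa
5.891 in² → 0.00380064 m²
F = P × A = 498400 × 0.00380064 = 1894.24 N
9.178 cm → 0.09178 m
W = F × d = 1894.24 × 0.09178 = 173.853 J
In cal: 173.853 / 4.184 = 41.5519 cal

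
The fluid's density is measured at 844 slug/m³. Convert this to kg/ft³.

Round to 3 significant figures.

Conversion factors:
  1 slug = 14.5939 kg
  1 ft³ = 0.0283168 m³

349 kg/ft³

844 slug/m³ × 14.5939 kg/slug = 12317.3 kg/m³
12317.3 kg/m³ × 0.0283168 m³/ft³ = 348.787 kg/ft³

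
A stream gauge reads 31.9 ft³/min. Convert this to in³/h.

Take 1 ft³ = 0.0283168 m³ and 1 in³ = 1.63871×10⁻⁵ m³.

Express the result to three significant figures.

3.31×10⁶ in³/h

31.9 ft³/min × 0.0283168 m³/ft³ ÷ 60 s/min = 0.0150551 m³/s
0.0150551 m³/s ÷ 1.63871×10⁻⁵ m³/in³ × 3600 s/h = 3.30738×10⁶ in³/h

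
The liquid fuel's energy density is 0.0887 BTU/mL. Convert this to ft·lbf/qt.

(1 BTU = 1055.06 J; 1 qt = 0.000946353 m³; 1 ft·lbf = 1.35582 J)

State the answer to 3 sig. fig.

0.0887 BTU/mL × 1055.06 J/BTU ÷ 10⁻⁶ m³/mL = 9.35838×10⁷ J/m³
9.35838×10⁷ J/m³ ÷ 1.35582 J/ft·lbf × 0.000946353 m³/qt = 65320.8 ft·lbf/qt

6.53×10⁴ ft·lbf/qt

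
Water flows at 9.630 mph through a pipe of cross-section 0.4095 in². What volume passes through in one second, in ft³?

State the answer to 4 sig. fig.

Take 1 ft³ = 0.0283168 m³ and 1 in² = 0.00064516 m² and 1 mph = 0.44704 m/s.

9.630 mph × 0.44704 → 4.305 m/s
0.4095 in² × 0.00064516 → 2.64193×10⁻⁴ m²
V = v × A × t = 4.305 m/s × 2.64193×10⁻⁴ m² × 1 s = 0.00113735 m³
0.00113735 m³ ÷ (0.0283168 m³/ft³) = 0.0401652 ft³

0.04017 ft³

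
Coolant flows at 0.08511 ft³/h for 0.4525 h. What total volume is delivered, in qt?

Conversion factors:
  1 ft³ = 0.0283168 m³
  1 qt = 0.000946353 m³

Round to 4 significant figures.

1.152 qt

0.08511 ft³/h → 6.69456×10⁻⁷ m³/s
0.4525 h → 1629 s
V = Q × t = 6.69456×10⁻⁷ × 1629 = 0.00109054 m³
In qt: 0.00109054 / 0.000946353 = 1.15236 qt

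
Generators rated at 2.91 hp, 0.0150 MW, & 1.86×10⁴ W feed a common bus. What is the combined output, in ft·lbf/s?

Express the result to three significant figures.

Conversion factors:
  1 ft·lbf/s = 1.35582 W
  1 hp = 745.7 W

2.91 hp × 745.7 → 2169.99 W
0.0150 MW × 1000000 → 15000 W
1.86×10⁴ W (already W)
Sum: 2169.99 + 15000 + 18600 = 35770 W
In ft·lbf/s: 35770 / 1.35582 = 26382.6 ft·lbf/s

2.64×10⁴ ft·lbf/s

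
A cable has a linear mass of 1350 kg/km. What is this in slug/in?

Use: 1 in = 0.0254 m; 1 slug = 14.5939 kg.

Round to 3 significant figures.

0.00235 slug/in

1350 kg/km ÷ 1000 m/km = 1.35 kg/m
1.35 kg/m ÷ 14.5939 kg/slug × 0.0254 m/in = 0.00234961 slug/in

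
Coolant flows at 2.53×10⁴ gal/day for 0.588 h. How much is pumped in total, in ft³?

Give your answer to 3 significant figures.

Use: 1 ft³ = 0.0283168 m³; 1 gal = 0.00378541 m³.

82.9 ft³

2.53×10⁴ gal/day → 0.00110846 m³/s
0.588 h → 2116.8 s
V = Q × t = 0.00110846 × 2116.8 = 2.34639 m³
In ft³: 2.34639 / 0.0283168 = 82.8621 ft³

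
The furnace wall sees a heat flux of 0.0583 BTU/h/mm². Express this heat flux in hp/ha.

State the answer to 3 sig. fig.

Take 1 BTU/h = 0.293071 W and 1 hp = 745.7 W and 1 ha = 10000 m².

2.29×10⁵ hp/ha

0.0583 BTU/h/mm² × 0.293071 W/BTU/h ÷ 10⁻⁶ m²/mm² = 17086 W/m²
17086 W/m² ÷ 745.7 W/hp × 10000 m²/ha = 229127 hp/ha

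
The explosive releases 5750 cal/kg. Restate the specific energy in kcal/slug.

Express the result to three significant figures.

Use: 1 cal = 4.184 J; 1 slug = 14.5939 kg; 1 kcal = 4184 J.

83.9 kcal/slug

5750 cal/kg × 4.184 J/cal = 24058 J/kg
24058 J/kg ÷ 4184 J/kcal × 14.5939 kg/slug = 83.9149 kcal/slug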